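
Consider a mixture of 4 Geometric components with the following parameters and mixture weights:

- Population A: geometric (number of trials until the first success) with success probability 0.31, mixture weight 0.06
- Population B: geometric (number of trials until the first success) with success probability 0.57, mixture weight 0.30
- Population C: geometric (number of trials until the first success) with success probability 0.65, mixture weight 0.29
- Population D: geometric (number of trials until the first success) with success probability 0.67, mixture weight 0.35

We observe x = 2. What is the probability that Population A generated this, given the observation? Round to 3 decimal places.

The responsibility of component k is P(Z=k) f_k(x) divided by Σ_j P(Z=j) f_j(x).
Evaluate each component's likelihood at the observed value:
  p_A = 0.2139
  p_B = 0.2451
  p_C = 0.2275
  p_D = 0.2211
Weight by the priors:
  P(Z=A)·p_A = 0.06 × 0.2139 = 0.012834
  P(Z=B)·p_B = 0.30 × 0.2451 = 0.07353
  P(Z=C)·p_C = 0.29 × 0.2275 = 0.065975
  P(Z=D)·p_D = 0.35 × 0.2211 = 0.077385
Evidence: 0.012834 + 0.07353 + 0.065975 + 0.077385 = 0.229724
P(Population A | 2) = 0.012834 / 0.229724 ≈ 0.056

0.056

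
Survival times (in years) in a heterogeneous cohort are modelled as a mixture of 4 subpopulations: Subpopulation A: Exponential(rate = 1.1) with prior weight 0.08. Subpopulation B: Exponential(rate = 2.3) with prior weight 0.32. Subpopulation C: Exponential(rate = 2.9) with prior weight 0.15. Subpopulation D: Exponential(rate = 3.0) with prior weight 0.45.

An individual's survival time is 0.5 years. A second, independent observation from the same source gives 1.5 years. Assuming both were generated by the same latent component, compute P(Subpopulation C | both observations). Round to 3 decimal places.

Posterior ∝ prior × likelihood, so P(k | x) ∝ π_k f_k(x); normalise over all components.
Since both observations come from the same component, the likelihood for component k is f_k(x₁)·f_k(x₂).
  L_A = [0.634645] × [0.211255] = 0.134072
  L_B = [0.728265] × [0.073015] = 0.0531742
  L_C = [0.680254] × [0.0374298] = 0.0254617
  L_D = [0.66939] × [0.033327] = 0.0223088
Multiply by the mixture weights:
  π_A·L_A = 0.08 × 0.134072 = 0.0107257
  π_B·L_B = 0.32 × 0.0531742 = 0.0170157
  π_C·L_C = 0.15 × 0.0254617 = 0.00381926
  π_D·L_D = 0.45 × 0.0223088 = 0.0100389
Sum: 0.0107257 + 0.0170157 + 0.00381926 + 0.0100389 = 0.0415997
Responsibility of Subpopulation C: 0.00381926 / 0.0415997 ≈ 0.092

0.092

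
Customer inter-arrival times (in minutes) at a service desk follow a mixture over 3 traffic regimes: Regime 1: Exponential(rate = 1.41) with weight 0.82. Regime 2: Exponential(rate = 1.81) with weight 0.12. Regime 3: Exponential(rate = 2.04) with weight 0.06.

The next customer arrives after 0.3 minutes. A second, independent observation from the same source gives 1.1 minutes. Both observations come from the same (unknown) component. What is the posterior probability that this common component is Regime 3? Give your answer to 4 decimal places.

The responsibility of component k is P(Z=k) f_k(x) divided by Σ_j P(Z=j) f_j(x).
Since both observations come from the same component, the likelihood for component k is f_k(x₁)·f_k(x₂).
  p_1 = [1.41·e^(−1.41·0.3) = 1.41·e^(−0.4230) = 0.923661] × [0.298971] = 0.276147
  p_2 = [1.81·e^(−1.81·0.3) = 1.81·e^(−0.5430) = 1.05161] × [0.247171] = 0.259929
  p_3 = [2.04·e^(−2.04·0.3) = 2.04·e^(−0.6120) = 1.10622] × [0.216308] = 0.239285
Multiply by the mixture weights:
  P(Z=1)·p_1 = 0.82 × 0.276147 = 0.226441
  P(Z=2)·p_2 = 0.12 × 0.259929 = 0.0311915
  P(Z=3)·p_3 = 0.06 × 0.239285 = 0.0143571
Sum: 0.226441 + 0.0311915 + 0.0143571 = 0.271989
P(Regime 3 | x₁, x₂) = 0.0143571 / 0.271989 ≈ 0.0528

0.0528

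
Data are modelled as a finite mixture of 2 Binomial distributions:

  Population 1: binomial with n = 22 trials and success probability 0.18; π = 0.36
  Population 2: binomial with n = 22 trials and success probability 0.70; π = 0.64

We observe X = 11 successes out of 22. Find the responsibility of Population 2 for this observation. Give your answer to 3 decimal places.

0.989

The responsibility of component k is w_k f_k(x) divided by Σ_j w_j f_j(x).
Component likelihoods at x = 11 successes out of 22:
  f_1 = C(22,11)·0.18^11·0.82^11 = 705432·6.42684e-09·0.112707 = 0.000510981
  f_2 = C(22,11)·0.70^11·0.30^11 = 705432·0.0197733·1.77147e-06 = 0.0247097
Unnormalised posteriors:
  w_1·f_1 = 0.36 × 0.000510981 = 0.000183953
  w_2·f_2 = 0.64 × 0.0247097 = 0.0158142
Marginal: 0.000183953 + 0.0158142 = 0.0159982
P(Population 2 | data) ≈ 0.989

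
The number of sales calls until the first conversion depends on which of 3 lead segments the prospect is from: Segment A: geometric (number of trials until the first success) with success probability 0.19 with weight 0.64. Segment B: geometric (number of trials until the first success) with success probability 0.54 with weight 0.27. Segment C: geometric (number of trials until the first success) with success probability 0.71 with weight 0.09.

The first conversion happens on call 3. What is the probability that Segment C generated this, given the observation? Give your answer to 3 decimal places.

The responsibility of component k is w_k f_k(x) divided by Σ_j w_j f_j(x).
Component likelihoods at x = 3:
  p_A = 0.19·(1−0.19)^2 = 0.19·0.6561 = 0.124659
  p_B = 0.54·(1−0.54)^2 = 0.54·0.2116 = 0.114264
  p_C = 0.71·(1−0.71)^2 = 0.71·0.0841 = 0.059711
Prior × likelihood for each component:
  w_A·p_A = 0.64 × 0.124659 = 0.0797818
  w_B·p_B = 0.27 × 0.114264 = 0.0308513
  w_C·p_C = 0.09 × 0.059711 = 0.00537399
Evidence: 0.0797818 + 0.0308513 + 0.00537399 = 0.116007
P(Segment C | the observation) = 0.00537399 / 0.116007 ≈ 0.046

0.046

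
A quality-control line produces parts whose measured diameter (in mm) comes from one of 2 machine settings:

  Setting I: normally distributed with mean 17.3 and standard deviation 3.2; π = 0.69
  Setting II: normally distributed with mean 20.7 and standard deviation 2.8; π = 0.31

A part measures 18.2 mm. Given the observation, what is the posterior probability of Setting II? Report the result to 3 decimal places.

0.264

Apply Bayes' rule: the posterior for each component is proportional to its prior times its likelihood at x.
Component likelihoods at x = 18.2 mm:
  L_I = (1/(3.2·√(2π)))·exp(−(18.2−17.3)²/(2·3.2²)) = 0.124669·exp(-0.03955) = 0.119835
  L_II = (1/(2.8·√(2π)))·exp(−(18.2−20.7)²/(2·2.8²)) = 0.142479·exp(-0.39860) = 0.0956409
Weight by the priors:
  w_I·L_I = 0.69 × 0.119835 = 0.0826861
  w_II·L_II = 0.31 × 0.0956409 = 0.0296487
Sum: 0.0826861 + 0.0296487 = 0.112335
P(Setting II | 18.2 mm) = 0.0296487 / 0.112335 ≈ 0.264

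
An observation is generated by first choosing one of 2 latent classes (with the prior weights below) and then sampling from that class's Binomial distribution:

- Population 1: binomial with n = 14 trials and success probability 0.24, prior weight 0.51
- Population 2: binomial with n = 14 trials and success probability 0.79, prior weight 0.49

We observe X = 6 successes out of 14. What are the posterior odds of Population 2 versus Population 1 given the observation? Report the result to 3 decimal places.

The posterior odds equal the prior odds times the likelihood ratio: (P(Z=i)/P(Z=j))·(f_i(x)/f_j(x)).
Component likelihoods at x = 6 successes out of 14:
  f_1 = C(14,6)·0.24^6·0.76^8 = 3003·0.000191103·0.111303 = 0.0638751
  f_2 = C(14,6)·0.79^6·0.21^8 = 3003·0.243087·3.78229e-06 = 0.00276104
0.00135291 / 0.0325763 ≈ 0.042

0.042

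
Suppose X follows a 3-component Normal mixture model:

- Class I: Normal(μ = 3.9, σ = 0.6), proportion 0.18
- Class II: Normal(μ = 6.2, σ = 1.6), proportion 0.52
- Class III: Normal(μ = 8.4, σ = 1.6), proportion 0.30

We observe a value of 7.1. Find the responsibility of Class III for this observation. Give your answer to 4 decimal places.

0.3270

By Bayes' theorem, P(k | x) = π_k f_k(x) / Σ_j π_j f_j(x).
Normal densities:
  p_I = (1/(0.6·√(2π)))·exp(−(7.1−3.9)²/(2·0.6²)) = 0.664904·exp(-14.22222) = 4.42717e-07
  p_II = (1/(1.6·√(2π)))·exp(−(7.1−6.2)²/(2·1.6²)) = 0.249339·exp(-0.15820) = 0.212855
  p_III = (1/(1.6·√(2π)))·exp(−(7.1−8.4)²/(2·1.6²)) = 0.249339·exp(-0.33008) = 0.179242
Prior × likelihood for each component:
  π_I·p_I = 0.18 × 4.42717e-07 = 7.96891e-08
  π_II·p_II = 0.52 × 0.212855 = 0.110684
  π_III·p_III = 0.30 × 0.179242 = 0.0537725
Sum: 7.96891e-08 + 0.110684 + 0.0537725 = 0.164457
P(Class III | data) ≈ 0.3270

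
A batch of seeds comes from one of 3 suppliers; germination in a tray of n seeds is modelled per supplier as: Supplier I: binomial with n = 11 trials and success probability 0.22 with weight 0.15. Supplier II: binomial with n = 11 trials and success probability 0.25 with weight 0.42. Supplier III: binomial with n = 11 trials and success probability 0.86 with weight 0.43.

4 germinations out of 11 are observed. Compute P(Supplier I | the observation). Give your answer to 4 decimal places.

0.2197

Apply Bayes' rule: the posterior for each component is proportional to its prior times its likelihood at x.
Binomial probabilities:
  L_I = 0.13579
  L_II = 0.172069
  L_III = 0.000190285
Unnormalised posteriors:
  P(Z=I)·L_I = 0.15 × 0.13579 = 0.0203685
  P(Z=II)·L_II = 0.42 × 0.172069 = 0.072269
  P(Z=III)·L_III = 0.43 × 0.000190285 = 8.18224e-05
Marginal: 0.0203685 + 0.072269 + 8.18224e-05 = 0.0927193
Responsibility of Supplier I: 0.0203685 / 0.0927193 ≈ 0.2197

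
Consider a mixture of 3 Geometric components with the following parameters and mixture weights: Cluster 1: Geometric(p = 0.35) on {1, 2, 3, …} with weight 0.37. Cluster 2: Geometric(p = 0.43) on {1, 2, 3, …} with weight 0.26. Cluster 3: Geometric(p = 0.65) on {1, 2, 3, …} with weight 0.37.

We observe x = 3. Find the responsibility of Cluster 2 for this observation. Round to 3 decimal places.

0.301

Apply Bayes' rule: the posterior for each component is proportional to its prior times its likelihood at x.
Geometric probabilities:
  f_1 = 0.35·(1−0.35)^2 = 0.35·0.4225 = 0.147875
  f_2 = 0.43·(1−0.43)^2 = 0.43·0.3249 = 0.139707
  f_3 = 0.65·(1−0.65)^2 = 0.65·0.1225 = 0.079625
Prior × likelihood for each component:
  π_1·f_1 = 0.37 × 0.147875 = 0.0547137
  π_2·f_2 = 0.26 × 0.139707 = 0.0363238
  π_3·f_3 = 0.37 × 0.079625 = 0.0294612
Sum: 0.0547137 + 0.0363238 + 0.0294612 = 0.120499
Responsibility of Cluster 2: 0.0363238 / 0.120499 ≈ 0.301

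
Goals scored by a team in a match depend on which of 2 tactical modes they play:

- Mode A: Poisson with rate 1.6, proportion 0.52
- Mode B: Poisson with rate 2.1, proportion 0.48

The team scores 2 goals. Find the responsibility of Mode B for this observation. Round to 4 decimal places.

0.4910

By Bayes' theorem, P(k | x) = P(Z=k) f_k(x) / Σ_j P(Z=j) f_j(x).
Poisson probabilities:
  p_A = e^(−1.6)·1.6^2/2! = 0.258428
  p_B = e^(−2.1)·2.1^2/2! = 0.270016
Prior × likelihood for each component:
  P(Z=A)·p_A = 0.52 × 0.258428 = 0.134382
  P(Z=B)·p_B = 0.48 × 0.270016 = 0.129608
Denominator: 0.134382 + 0.129608 = 0.26399
Responsibility of Mode B: 0.129608 / 0.26399 ≈ 0.4910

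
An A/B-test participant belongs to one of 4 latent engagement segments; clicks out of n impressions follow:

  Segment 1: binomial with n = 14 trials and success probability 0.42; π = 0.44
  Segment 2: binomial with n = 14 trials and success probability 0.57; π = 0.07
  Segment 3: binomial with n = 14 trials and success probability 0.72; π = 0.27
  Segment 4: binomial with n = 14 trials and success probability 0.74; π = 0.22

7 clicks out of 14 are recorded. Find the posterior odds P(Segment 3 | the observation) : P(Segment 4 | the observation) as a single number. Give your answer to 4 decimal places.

Posterior odds = (π_i f_i(x)) / (π_j f_j(x)); the normalising sum cancels.
Evaluate each component's likelihood at the observed value:
  f_1 = 0.174698
  f_2 = 0.182369
  f_3 = 0.0464495
  f_4 = 0.0334952
Odds = (0.27/0.22) × (0.0464495/0.0334952) = 1.22727 × 1.38675 ≈ 1.7019

1.7019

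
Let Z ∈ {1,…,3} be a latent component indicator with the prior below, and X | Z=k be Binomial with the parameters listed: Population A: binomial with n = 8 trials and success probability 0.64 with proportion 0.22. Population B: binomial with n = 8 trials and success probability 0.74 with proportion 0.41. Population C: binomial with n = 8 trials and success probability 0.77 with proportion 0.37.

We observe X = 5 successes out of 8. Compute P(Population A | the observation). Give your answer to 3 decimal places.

By Bayes' theorem, P(k | x) = w_k f_k(x) / Σ_j w_j f_j(x).
Binomial probabilities:
  L_A = 0.28054
  L_B = 0.218407
  L_C = 0.184427
Prior × likelihood for each component:
  w_A·L_A = 0.22 × 0.28054 = 0.0617189
  w_B·L_B = 0.41 × 0.218407 = 0.0895469
  w_C·L_C = 0.37 × 0.184427 = 0.0682381
Denominator: 0.0617189 + 0.0895469 + 0.0682381 = 0.219504
So the posterior for Population A is 0.0617189 / 0.219504 ≈ 0.281.

0.281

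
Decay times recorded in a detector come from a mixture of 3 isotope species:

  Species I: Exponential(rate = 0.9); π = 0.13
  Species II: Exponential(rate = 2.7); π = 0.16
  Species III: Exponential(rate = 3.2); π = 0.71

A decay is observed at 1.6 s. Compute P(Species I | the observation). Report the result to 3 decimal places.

Apply Bayes' rule: the posterior for each component is proportional to its prior times its likelihood at x.
Evaluate each component's likelihood at the observed value:
  L_I = 0.9·e^(−0.9·1.6) = 0.9·e^(−1.4400) = 0.213235
  L_II = 2.7·e^(−2.7·1.6) = 2.7·e^(−4.3200) = 0.0359097
  L_III = 3.2·e^(−3.2·1.6) = 3.2·e^(−5.1200) = 0.0191233
Unnormalised posteriors:
  P(Z=I)·L_I = 0.13 × 0.213235 = 0.0277205
  P(Z=II)·L_II = 0.16 × 0.0359097 = 0.00574555
  P(Z=III)·L_III = 0.71 × 0.0191233 = 0.0135775
Marginal: 0.0277205 + 0.00574555 + 0.0135775 = 0.0470436
P(Species I | x) ≈ 0.589

0.589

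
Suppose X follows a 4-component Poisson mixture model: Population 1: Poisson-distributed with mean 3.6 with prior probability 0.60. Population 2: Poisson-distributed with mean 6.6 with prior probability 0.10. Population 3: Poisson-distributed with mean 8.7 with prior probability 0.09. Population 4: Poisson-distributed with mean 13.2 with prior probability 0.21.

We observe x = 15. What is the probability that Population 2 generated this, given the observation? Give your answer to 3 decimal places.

0.010

Apply Bayes' rule: the posterior for each component is proportional to its prior times its likelihood at x.
Evaluate each component's likelihood at the observed value:
  p_1 = 4.61932e-06
  p_2 = 0.00204322
  p_3 = 0.0157735
  p_4 = 0.0910798
Unnormalised posteriors:
  w_1·p_1 = 0.60 × 4.61932e-06 = 2.77159e-06
  w_2·p_2 = 0.10 × 0.00204322 = 0.000204322
  w_3·p_3 = 0.09 × 0.0157735 = 0.00141961
  w_4·p_4 = 0.21 × 0.0910798 = 0.0191268
Marginal: 2.77159e-06 + 0.000204322 + 0.00141961 + 0.0191268 = 0.0207535
So the posterior for Population 2 is 0.000204322 / 0.0207535 ≈ 0.010.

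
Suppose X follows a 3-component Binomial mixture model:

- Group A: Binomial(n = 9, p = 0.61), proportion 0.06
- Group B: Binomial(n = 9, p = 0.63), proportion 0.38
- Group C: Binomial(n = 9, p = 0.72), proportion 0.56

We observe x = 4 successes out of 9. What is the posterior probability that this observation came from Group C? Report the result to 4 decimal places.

0.3458

The responsibility of component k is π_k f_k(x) divided by Σ_j π_j f_j(x).
Binomial probabilities:
  f_A = C(9,4)·0.61^4·0.39^5 = 126·0.138458·0.00902242 = 0.157403
  f_B = C(9,4)·0.63^4·0.37^5 = 126·0.15753·0.0069344 = 0.137639
  f_C = C(9,4)·0.72^4·0.28^5 = 126·0.268739·0.00172104 = 0.0582761
Unnormalised posteriors:
  π_A·f_A = 0.06 × 0.157403 = 0.00944418
  π_B·f_B = 0.38 × 0.137639 = 0.0523028
  π_C·f_C = 0.56 × 0.0582761 = 0.0326346
Marginal: 0.00944418 + 0.0523028 + 0.0326346 = 0.0943816
Responsibility of Group C: 0.0326346 / 0.0943816 ≈ 0.3458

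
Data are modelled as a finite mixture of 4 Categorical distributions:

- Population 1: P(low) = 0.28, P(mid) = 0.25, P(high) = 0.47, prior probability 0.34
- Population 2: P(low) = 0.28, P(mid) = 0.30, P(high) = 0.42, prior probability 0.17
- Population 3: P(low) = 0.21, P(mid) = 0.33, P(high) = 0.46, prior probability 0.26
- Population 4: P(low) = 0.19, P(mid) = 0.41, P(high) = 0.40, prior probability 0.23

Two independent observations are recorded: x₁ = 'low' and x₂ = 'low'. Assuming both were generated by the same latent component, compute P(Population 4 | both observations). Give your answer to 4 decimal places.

By Bayes' theorem, P(k | x) = π_k f_k(x) / Σ_j π_j f_j(x).
Since both observations come from the same component, the likelihood for component k is f_k(x₁)·f_k(x₂).
  L_1 = [0.28] × [0.28] = 0.0784
  L_2 = [0.28] × [0.28] = 0.0784
  L_3 = [0.21] × [0.21] = 0.0441
  L_4 = [0.19] × [0.19] = 0.0361
Prior × likelihood for each component:
  π_1·L_1 = 0.34 × 0.0784 = 0.026656
  π_2·L_2 = 0.17 × 0.0784 = 0.013328
  π_3·L_3 = 0.26 × 0.0441 = 0.011466
  π_4·L_4 = 0.23 × 0.0361 = 0.008303
Normaliser: 0.026656 + 0.013328 + 0.011466 + 0.008303 = 0.059753
So the posterior for Population 4 is 0.008303 / 0.059753 ≈ 0.1390.

0.1390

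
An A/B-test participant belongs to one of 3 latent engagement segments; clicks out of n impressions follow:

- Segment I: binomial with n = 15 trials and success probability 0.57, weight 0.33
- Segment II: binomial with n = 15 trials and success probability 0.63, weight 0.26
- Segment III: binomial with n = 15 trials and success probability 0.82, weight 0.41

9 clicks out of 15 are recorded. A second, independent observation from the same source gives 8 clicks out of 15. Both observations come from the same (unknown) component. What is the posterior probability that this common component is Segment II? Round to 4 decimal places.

By Bayes' theorem, P(k | x) = w_k f_k(x) / Σ_j w_j f_j(x).
Since both observations come from the same component, the likelihood for component k is f_k(x₁)·f_k(x₂).
  L_I = [0.20095] × [0.194907] = 0.0391665
  L_II = [0.200761] × [0.151595] = 0.0304344
  L_III = [0.0285341] × [0.00805317] = 0.00022979
Unnormalised posteriors:
  w_I·L_I = 0.33 × 0.0391665 = 0.012925
  w_II·L_II = 0.26 × 0.0304344 = 0.00791294
  w_III·L_III = 0.41 × 0.00022979 = 9.42138e-05
Normaliser: 0.012925 + 0.00791294 + 9.42138e-05 = 0.0209321
P(Segment II | x₁, x₂) ≈ 0.3780

0.3780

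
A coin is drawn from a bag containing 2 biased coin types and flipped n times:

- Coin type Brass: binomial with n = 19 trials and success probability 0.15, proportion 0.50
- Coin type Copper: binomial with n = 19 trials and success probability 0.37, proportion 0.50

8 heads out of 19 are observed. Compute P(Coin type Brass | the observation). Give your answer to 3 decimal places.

By Bayes' theorem, P(k | x) = w_k f_k(x) / Σ_j w_j f_j(x).
Component likelihoods at x = 8 heads out of 19:
  p_Brass = 0.00324158
  p_Copper = 0.164732
Weight by the priors:
  w_Brass·p_Brass = 0.50 × 0.00324158 = 0.00162079
  w_Copper·p_Copper = 0.50 × 0.164732 = 0.082366
Denominator: 0.00162079 + 0.082366 = 0.0839868
P(Coin type Brass | x) ≈ 0.019

0.019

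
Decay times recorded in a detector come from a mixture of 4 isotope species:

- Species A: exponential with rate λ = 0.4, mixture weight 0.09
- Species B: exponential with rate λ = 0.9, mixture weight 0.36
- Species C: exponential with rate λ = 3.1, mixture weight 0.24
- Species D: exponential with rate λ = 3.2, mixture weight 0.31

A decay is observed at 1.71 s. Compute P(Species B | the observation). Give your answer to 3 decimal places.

0.727

Apply Bayes' rule: the posterior for each component is proportional to its prior times its likelihood at x.
Evaluate each component's likelihood at the observed value:
  L_A = 0.201838
  L_B = 0.193136
  L_C = 0.0154585
  L_D = 0.013449
Unnormalised posteriors:
  w_A·L_A = 0.09 × 0.201838 = 0.0181654
  w_B·L_B = 0.36 × 0.193136 = 0.069529
  w_C·L_C = 0.24 × 0.0154585 = 0.00371003
  w_D·L_D = 0.31 × 0.013449 = 0.0041692
Marginal: 0.0181654 + 0.069529 + 0.00371003 + 0.0041692 = 0.0955736
So the posterior for Species B is 0.069529 / 0.0955736 ≈ 0.727.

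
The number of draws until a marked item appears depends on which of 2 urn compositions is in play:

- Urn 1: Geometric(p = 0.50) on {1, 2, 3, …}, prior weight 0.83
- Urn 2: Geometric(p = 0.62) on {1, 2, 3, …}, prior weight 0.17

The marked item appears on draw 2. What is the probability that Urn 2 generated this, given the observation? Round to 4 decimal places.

0.1618

Apply Bayes' rule: the posterior for each component is proportional to its prior times its likelihood at x.
Geometric probabilities:
  L_1 = 0.25
  L_2 = 0.2356
Prior × likelihood for each component:
  w_1·L_1 = 0.83 × 0.25 = 0.2075
  w_2·L_2 = 0.17 × 0.2356 = 0.040052
Sum: 0.2075 + 0.040052 = 0.247552
Responsibility of Urn 2: 0.040052 / 0.247552 ≈ 0.1618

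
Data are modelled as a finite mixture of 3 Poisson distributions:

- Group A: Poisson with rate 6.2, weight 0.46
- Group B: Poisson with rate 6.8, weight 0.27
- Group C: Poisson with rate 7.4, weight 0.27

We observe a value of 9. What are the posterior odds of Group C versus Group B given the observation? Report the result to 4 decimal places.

Only the two components matter; the odds are (π_i f_i(x)) / (π_j f_j(x)).
Poisson probabilities:
  L_A = 0.0757071
  L_B = 0.0954146
  L_C = 0.112084
0.0302627 / 0.0257619 ≈ 1.1747

1.1747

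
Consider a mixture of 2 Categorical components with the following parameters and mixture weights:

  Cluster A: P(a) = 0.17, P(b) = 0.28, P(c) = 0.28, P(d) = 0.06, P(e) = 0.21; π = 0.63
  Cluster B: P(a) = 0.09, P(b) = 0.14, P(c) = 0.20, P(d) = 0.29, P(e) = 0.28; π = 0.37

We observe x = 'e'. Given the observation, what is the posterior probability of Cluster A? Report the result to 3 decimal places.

Apply Bayes' rule: the posterior for each component is proportional to its prior times its likelihood at x.
Categorical probabilities:
  f_A = 0.21
  f_B = 0.28
Unnormalised posteriors:
  P(Z=A)·f_A = 0.63 × 0.21 = 0.1323
  P(Z=B)·f_B = 0.37 × 0.28 = 0.1036
Sum: 0.1323 + 0.1036 = 0.2359
P(Cluster A | data) ≈ 0.561

0.561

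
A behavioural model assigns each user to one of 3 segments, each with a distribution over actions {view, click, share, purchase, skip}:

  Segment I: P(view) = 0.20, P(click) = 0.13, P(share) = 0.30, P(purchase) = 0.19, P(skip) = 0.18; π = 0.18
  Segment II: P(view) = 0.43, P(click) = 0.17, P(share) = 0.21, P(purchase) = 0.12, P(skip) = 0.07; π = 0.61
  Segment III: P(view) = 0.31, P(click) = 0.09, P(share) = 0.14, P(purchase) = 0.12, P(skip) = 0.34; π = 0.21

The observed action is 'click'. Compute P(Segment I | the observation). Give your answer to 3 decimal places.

Apply Bayes' rule: the posterior for each component is proportional to its prior times its likelihood at x.
Categorical probabilities:
  f_I = P(click | comp) = 0.13
  f_II = P(click | comp) = 0.17
  f_III = P(click | comp) = 0.09
Multiply by the mixture weights:
  w_I·f_I = 0.18 × 0.13 = 0.0234
  w_II·f_II = 0.61 × 0.17 = 0.1037
  w_III·f_III = 0.21 × 0.09 = 0.0189
Denominator: 0.0234 + 0.1037 + 0.0189 = 0.146
So the posterior for Segment I is 0.0234 / 0.146 ≈ 0.160.

0.160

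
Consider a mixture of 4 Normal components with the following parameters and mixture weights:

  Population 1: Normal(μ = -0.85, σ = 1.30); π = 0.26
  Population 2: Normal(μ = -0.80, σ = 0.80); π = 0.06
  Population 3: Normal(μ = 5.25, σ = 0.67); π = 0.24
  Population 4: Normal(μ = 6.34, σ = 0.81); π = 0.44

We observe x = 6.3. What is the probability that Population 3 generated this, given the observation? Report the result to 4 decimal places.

0.1620

Apply Bayes' rule: the posterior for each component is proportional to its prior times its likelihood at x.
Component likelihoods at x = 6.3:
  f_1 = 8.28443e-08
  f_2 = 3.92719e-18
  f_3 = 0.17439
  f_4 = 0.491921
Multiply by the mixture weights:
  w_1·f_1 = 0.26 × 8.28443e-08 = 2.15395e-08
  w_2·f_2 = 0.06 × 3.92719e-18 = 2.35631e-19
  w_3·f_3 = 0.24 × 0.17439 = 0.0418535
  w_4·f_4 = 0.44 × 0.491921 = 0.216445
Denominator: 2.15395e-08 + 2.35631e-19 + 0.0418535 + 0.216445 = 0.258299
P(Population 3 | data) ≈ 0.1620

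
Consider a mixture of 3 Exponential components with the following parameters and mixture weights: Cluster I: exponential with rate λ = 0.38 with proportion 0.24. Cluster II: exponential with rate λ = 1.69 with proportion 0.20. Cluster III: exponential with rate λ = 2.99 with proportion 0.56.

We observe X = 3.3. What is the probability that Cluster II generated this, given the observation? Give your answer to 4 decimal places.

By Bayes' theorem, P(k | x) = P(Z=k) f_k(x) / Σ_j P(Z=j) f_j(x).
Evaluate each component's likelihood at the observed value:
  f_I = 0.38·e^(−0.38·3.3) = 0.38·e^(−1.2540) = 0.108437
  f_II = 1.69·e^(−1.69·3.3) = 1.69·e^(−5.5770) = 0.00639479
  f_III = 2.99·e^(−2.99·3.3) = 2.99·e^(−9.8670) = 0.000155056
Weight by the priors:
  P(Z=I)·f_I = 0.24 × 0.108437 = 0.0260249
  P(Z=II)·f_II = 0.20 × 0.00639479 = 0.00127896
  P(Z=III)·f_III = 0.56 × 0.000155056 = 8.68312e-05
Marginal: 0.0260249 + 0.00127896 + 8.68312e-05 = 0.0273907
So the posterior for Cluster II is 0.00127896 / 0.0273907 ≈ 0.0467.

0.0467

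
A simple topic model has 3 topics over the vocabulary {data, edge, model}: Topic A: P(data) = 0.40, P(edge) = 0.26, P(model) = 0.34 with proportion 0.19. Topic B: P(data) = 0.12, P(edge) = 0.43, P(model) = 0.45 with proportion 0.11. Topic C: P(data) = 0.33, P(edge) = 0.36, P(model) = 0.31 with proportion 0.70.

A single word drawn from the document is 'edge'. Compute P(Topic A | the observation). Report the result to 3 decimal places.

0.142

The responsibility of component k is π_k f_k(x) divided by Σ_j π_j f_j(x).
Evaluate each component's likelihood at the observed value:
  L_A = P(edge | comp) = 0.26
  L_B = P(edge | comp) = 0.43
  L_C = P(edge | comp) = 0.36
Unnormalised posteriors:
  π_A·L_A = 0.19 × 0.26 = 0.0494
  π_B·L_B = 0.11 × 0.43 = 0.0473
  π_C·L_C = 0.70 × 0.36 = 0.252
Normaliser: 0.0494 + 0.0473 + 0.252 = 0.3487
P(Topic A | x) = 0.0494 / 0.3487 ≈ 0.142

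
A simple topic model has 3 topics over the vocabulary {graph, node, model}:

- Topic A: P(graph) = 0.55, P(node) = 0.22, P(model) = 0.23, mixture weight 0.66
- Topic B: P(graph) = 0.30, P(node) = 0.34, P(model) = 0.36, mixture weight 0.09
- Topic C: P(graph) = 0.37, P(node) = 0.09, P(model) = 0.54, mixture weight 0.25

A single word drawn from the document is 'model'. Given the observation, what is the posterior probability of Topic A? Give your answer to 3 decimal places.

0.476

Posterior ∝ prior × likelihood, so P(k | x) ∝ π_k f_k(x); normalise over all components.
Evaluate each component's likelihood at the observed value:
  L_A = P(model | comp) = 0.23
  L_B = P(model | comp) = 0.36
  L_C = P(model | comp) = 0.54
Weight by the priors:
  π_A·L_A = 0.66 × 0.23 = 0.1518
  π_B·L_B = 0.09 × 0.36 = 0.0324
  π_C·L_C = 0.25 × 0.54 = 0.135
Sum: 0.1518 + 0.0324 + 0.135 = 0.3192
Responsibility of Topic A: 0.1518 / 0.3192 ≈ 0.476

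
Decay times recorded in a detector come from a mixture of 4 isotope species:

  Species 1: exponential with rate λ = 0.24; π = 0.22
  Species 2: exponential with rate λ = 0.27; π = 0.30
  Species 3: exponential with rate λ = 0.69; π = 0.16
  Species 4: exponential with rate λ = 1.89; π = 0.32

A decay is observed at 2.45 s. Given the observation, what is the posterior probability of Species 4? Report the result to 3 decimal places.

0.061

P(component k | x) = w_k·f_k(x) / marginal(x), where marginal(x) = Σ_j w_j·f_j(x).
Exponential densities:
  L_1 = 0.24·e^(−0.24·2.45) = 0.24·e^(−0.5880) = 0.133305
  L_2 = 0.27·e^(−0.27·2.45) = 0.27·e^(−0.6615) = 0.139341
  L_3 = 0.69·e^(−0.69·2.45) = 0.69·e^(−1.6905) = 0.127255
  L_4 = 1.89·e^(−1.89·2.45) = 1.89·e^(−4.6305) = 0.0184273
Multiply by the mixture weights:
  w_1·L_1 = 0.22 × 0.133305 = 0.0293271
  w_2·L_2 = 0.30 × 0.139341 = 0.0418022
  w_3·L_3 = 0.16 × 0.127255 = 0.0203608
  w_4·L_4 = 0.32 × 0.0184273 = 0.00589673
Marginal: 0.0293271 + 0.0418022 + 0.0203608 + 0.00589673 = 0.0973868
P(Species 4 | x) ≈ 0.061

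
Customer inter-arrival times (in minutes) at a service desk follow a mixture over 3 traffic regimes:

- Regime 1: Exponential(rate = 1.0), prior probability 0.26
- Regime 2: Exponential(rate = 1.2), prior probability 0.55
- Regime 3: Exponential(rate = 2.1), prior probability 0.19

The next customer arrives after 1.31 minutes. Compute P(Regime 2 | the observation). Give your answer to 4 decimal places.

0.5890

Apply Bayes' rule: the posterior for each component is proportional to its prior times its likelihood at x.
Component likelihoods at x = 1.31 minutes:
  L_1 = 0.26982
  L_2 = 0.249155
  L_3 = 0.134114
Prior × likelihood for each component:
  π_1·L_1 = 0.26 × 0.26982 = 0.0701532
  π_2·L_2 = 0.55 × 0.249155 = 0.137035
  π_3·L_3 = 0.19 × 0.134114 = 0.0254817
Denominator: 0.0701532 + 0.137035 + 0.0254817 = 0.23267
P(Regime 2 | the observation) ≈ 0.5890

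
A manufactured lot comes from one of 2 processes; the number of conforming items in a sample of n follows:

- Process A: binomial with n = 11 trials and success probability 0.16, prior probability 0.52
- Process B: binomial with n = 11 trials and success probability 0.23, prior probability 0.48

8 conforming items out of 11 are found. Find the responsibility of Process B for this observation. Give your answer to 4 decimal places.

By Bayes' theorem, P(k | x) = π_k f_k(x) / Σ_j π_j f_j(x).
Component likelihoods at x = 8 conforming items out of 11:
  f_A = C(11,8)·0.16^8·0.84^3 = 165·4.29497e-07·0.592704 = 4.20031e-05
  f_B = C(11,8)·0.23^8·0.77^3 = 165·7.8311e-06·0.456533 = 0.000589901
Unnormalised posteriors:
  π_A·f_A = 0.52 × 4.20031e-05 = 2.18416e-05
  π_B·f_B = 0.48 × 0.000589901 = 0.000283152
Evidence: 2.18416e-05 + 0.000283152 = 0.000304994
P(Process B | x) ≈ 0.9284

0.9284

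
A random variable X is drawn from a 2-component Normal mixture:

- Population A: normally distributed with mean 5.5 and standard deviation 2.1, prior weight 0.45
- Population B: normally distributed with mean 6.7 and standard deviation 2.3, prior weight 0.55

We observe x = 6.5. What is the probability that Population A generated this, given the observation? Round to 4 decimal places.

By Bayes' theorem, P(k | x) = P(Z=k) f_k(x) / Σ_j P(Z=j) f_j(x).
Normal densities:
  p_A = (1/(2.1·√(2π)))·exp(−(6.5−5.5)²/(2·2.1²)) = 0.189973·exp(-0.11338) = 0.16961
  p_B = (1/(2.3·√(2π)))·exp(−(6.5−6.7)²/(2·2.3²)) = 0.173453·exp(-0.00378) = 0.172799
Prior × likelihood for each component:
  P(Z=A)·p_A = 0.45 × 0.16961 = 0.0763244
  P(Z=B)·p_B = 0.55 × 0.172799 = 0.0950392
Marginal: 0.0763244 + 0.0950392 = 0.171364
So the posterior for Population A is 0.0763244 / 0.171364 ≈ 0.4454.

0.4454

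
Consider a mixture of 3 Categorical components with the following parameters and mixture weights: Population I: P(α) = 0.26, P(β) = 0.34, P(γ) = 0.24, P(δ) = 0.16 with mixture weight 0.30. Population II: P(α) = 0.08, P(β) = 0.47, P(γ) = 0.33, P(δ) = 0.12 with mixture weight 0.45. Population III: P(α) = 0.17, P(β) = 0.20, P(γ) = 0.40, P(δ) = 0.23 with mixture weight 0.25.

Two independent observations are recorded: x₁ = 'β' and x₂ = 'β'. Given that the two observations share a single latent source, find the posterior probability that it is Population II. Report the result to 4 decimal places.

0.6899

P(component k | x) = P(Z=k)·f_k(x) / marginal(x), where marginal(x) = Σ_j P(Z=j)·f_j(x).
Since both observations come from the same component, the likelihood for component k is f_k(x₁)·f_k(x₂).
  L_I = [P(β | comp) = 0.34] × [0.34] = 0.1156
  L_II = [P(β | comp) = 0.47] × [0.47] = 0.2209
  L_III = [P(β | comp) = 0.20] × [0.2] = 0.04
Unnormalised posteriors:
  P(Z=I)·L_I = 0.30 × 0.1156 = 0.03468
  P(Z=II)·L_II = 0.45 × 0.2209 = 0.099405
  P(Z=III)·L_III = 0.25 × 0.04 = 0.01
Marginal: 0.03468 + 0.099405 + 0.01 = 0.144085
P(Population II | x₁,x₂) ≈ 0.6899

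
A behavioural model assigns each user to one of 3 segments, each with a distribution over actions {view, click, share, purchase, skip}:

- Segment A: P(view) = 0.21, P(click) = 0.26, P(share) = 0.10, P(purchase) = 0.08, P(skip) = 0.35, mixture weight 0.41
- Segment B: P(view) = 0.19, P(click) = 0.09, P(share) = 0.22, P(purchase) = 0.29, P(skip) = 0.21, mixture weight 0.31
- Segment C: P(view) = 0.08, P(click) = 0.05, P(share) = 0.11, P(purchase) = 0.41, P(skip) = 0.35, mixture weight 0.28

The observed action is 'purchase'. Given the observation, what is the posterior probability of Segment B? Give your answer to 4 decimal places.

0.3785

P(component k | x) = P(Z=k)·f_k(x) / marginal(x), where marginal(x) = Σ_j P(Z=j)·f_j(x).
Evaluate each component's likelihood at the observed value:
  L_A = P(purchase | comp) = 0.08
  L_B = P(purchase | comp) = 0.29
  L_C = P(purchase | comp) = 0.41
Prior × likelihood for each component:
  P(Z=A)·L_A = 0.41 × 0.08 = 0.0328
  P(Z=B)·L_B = 0.31 × 0.29 = 0.0899
  P(Z=C)·L_C = 0.28 × 0.41 = 0.1148
Sum: 0.0328 + 0.0899 + 0.1148 = 0.2375
So the posterior for Segment B is 0.0899 / 0.2375 ≈ 0.3785.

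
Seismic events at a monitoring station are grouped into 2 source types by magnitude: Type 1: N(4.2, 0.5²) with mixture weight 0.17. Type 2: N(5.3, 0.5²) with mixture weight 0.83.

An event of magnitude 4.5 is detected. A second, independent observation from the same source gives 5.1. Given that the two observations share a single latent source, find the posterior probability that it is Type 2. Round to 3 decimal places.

The responsibility of component k is π_k f_k(x) divided by Σ_j π_j f_j(x).
Since both observations come from the same component, the likelihood for component k is f_k(x₁)·f_k(x₂).
  p_1 = [(1/(0.5·√(2π)))·exp(−(4.5−4.2)²/(2·0.5²)) = 0.797885·exp(-0.18000) = 0.666449] × [0.1579] = 0.105233
  p_2 = [(1/(0.5·√(2π)))·exp(−(4.5−5.3)²/(2·0.5²)) = 0.797885·exp(-1.28000) = 0.221842] × [0.73654] = 0.163395
Weight by the priors:
  π_1·p_1 = 0.17 × 0.105233 = 0.0178895
  π_2·p_2 = 0.83 × 0.163395 = 0.135618
Marginal: 0.0178895 + 0.135618 = 0.153508
Responsibility of Type 2: 0.135618 / 0.153508 ≈ 0.883

0.883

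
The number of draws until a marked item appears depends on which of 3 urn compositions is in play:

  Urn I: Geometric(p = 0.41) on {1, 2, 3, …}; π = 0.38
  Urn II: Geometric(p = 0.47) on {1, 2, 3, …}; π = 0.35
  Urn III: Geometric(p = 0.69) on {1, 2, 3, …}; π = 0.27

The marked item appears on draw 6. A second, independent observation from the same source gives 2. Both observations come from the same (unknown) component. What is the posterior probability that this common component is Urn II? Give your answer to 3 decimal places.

Posterior ∝ prior × likelihood, so P(k | x) ∝ P(Z=k) f_k(x); normalise over all components.
Since both observations come from the same component, the likelihood for component k is f_k(x₁)·f_k(x₂).
  f_I = [0.0293119] × [0.2419] = 0.00709055
  f_II = [0.0196552] × [0.2491] = 0.00489611
  f_III = [0.00197541] × [0.2139] = 0.000422541
Unnormalised posteriors:
  P(Z=I)·f_I = 0.38 × 0.00709055 = 0.00269441
  P(Z=II)·f_II = 0.35 × 0.00489611 = 0.00171364
  P(Z=III)·f_III = 0.27 × 0.000422541 = 0.000114086
Marginal: 0.00269441 + 0.00171364 + 0.000114086 = 0.00452213
P(Urn II | x) = 0.00171364 / 0.00452213 ≈ 0.379

0.379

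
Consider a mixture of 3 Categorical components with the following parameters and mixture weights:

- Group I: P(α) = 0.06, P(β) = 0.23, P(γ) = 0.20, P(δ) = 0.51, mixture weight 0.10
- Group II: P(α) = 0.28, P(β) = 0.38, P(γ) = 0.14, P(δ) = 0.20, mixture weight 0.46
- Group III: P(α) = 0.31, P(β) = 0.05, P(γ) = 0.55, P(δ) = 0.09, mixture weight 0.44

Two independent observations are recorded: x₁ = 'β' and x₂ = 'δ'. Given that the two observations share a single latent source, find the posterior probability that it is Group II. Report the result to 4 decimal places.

The responsibility of component k is π_k f_k(x) divided by Σ_j π_j f_j(x).
Since both observations come from the same component, the likelihood for component k is f_k(x₁)·f_k(x₂).
  L_I = [P(β | comp) = 0.23] × [0.51] = 0.1173
  L_II = [P(β | comp) = 0.38] × [0.2] = 0.076
  L_III = [P(β | comp) = 0.05] × [0.09] = 0.0045
Weight by the priors:
  π_I·L_I = 0.10 × 0.1173 = 0.01173
  π_II·L_II = 0.46 × 0.076 = 0.03496
  π_III·L_III = 0.44 × 0.0045 = 0.00198
Evidence: 0.01173 + 0.03496 + 0.00198 = 0.04867
P(Group II | x) = 0.03496 / 0.04867 ≈ 0.7183

0.7183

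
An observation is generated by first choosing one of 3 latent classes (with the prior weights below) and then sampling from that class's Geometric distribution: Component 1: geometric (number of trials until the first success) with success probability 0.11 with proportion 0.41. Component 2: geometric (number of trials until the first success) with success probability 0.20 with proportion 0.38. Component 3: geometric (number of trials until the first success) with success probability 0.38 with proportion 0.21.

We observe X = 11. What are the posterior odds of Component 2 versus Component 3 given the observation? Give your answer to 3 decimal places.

12.184

The posterior odds equal the prior odds times the likelihood ratio: (P(Z=i)/P(Z=j))·(f_i(x)/f_j(x)).
Evaluate each component's likelihood at the observed value:
  p_1 = 0.11·(1−0.11)^10 = 0.11·0.311817 = 0.0342999
  p_2 = 0.20·(1−0.20)^10 = 0.20·0.107374 = 0.0214748
  p_3 = 0.38·(1−0.38)^10 = 0.38·0.00839299 = 0.00318934
0.00816044 / 0.000669761 ≈ 12.184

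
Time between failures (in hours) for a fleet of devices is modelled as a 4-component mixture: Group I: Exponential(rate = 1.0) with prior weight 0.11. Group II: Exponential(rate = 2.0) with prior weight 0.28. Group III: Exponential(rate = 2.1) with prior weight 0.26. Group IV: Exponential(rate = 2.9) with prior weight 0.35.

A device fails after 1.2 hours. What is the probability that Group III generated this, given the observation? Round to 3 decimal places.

0.276

The responsibility of component k is P(Z=k) f_k(x) divided by Σ_j P(Z=j) f_j(x).
Component likelihoods at x = 1.2 hours:
  p_I = 1.0·e^(−1.0·1.2) = 1.0·e^(−1.2000) = 0.301194
  p_II = 2.0·e^(−2.0·1.2) = 2.0·e^(−2.4000) = 0.181436
  p_III = 2.1·e^(−2.1·1.2) = 2.1·e^(−2.5200) = 0.168965
  p_IV = 2.9·e^(−2.9·1.2) = 2.9·e^(−3.4800) = 0.0893415
Multiply by the mixture weights:
  P(Z=I)·p_I = 0.11 × 0.301194 = 0.0331314
  P(Z=II)·p_II = 0.28 × 0.181436 = 0.0508021
  P(Z=III)·p_III = 0.26 × 0.168965 = 0.0439309
  P(Z=IV)·p_IV = 0.35 × 0.0893415 = 0.0312695
Sum: 0.0331314 + 0.0508021 + 0.0439309 + 0.0312695 = 0.159134
P(Group III | 1.2 hours) = 0.0439309 / 0.159134 ≈ 0.276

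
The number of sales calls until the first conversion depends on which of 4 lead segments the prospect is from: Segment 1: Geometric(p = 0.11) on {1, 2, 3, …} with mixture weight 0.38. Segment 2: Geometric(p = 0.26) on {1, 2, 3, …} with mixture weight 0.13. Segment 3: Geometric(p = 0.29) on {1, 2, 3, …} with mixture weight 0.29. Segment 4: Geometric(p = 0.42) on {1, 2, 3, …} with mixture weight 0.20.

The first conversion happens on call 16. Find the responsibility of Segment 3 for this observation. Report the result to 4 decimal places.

By Bayes' theorem, P(k | x) = P(Z=k) f_k(x) / Σ_j P(Z=j) f_j(x).
Component likelihoods at x = 16:
  f_1 = 0.0191533
  f_2 = 0.00284086
  f_3 = 0.00170323
  f_4 = 0.00011876
Prior × likelihood for each component:
  P(Z=1)·f_1 = 0.38 × 0.0191533 = 0.00727824
  P(Z=2)·f_2 = 0.13 × 0.00284086 = 0.000369311
  P(Z=3)·f_3 = 0.29 × 0.00170323 = 0.000493937
  P(Z=4)·f_4 = 0.20 × 0.00011876 = 2.37519e-05
Denominator: 0.00727824 + 0.000369311 + 0.000493937 + 2.37519e-05 = 0.00816524
So the posterior for Segment 3 is 0.000493937 / 0.00816524 ≈ 0.0605.

0.0605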